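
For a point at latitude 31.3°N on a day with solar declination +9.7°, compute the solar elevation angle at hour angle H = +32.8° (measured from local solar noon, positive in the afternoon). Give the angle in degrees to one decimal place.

cos θ_z = sin(31.3°) sin(9.7°) + cos(31.3°) cos(9.7°) cos(32.80°) = 0.0875 + 0.7080 = 0.7955.
θ_z = arccos(0.7955) = 37.30°, so the elevation is 90° − 37.30° = 52.70°.

52.7°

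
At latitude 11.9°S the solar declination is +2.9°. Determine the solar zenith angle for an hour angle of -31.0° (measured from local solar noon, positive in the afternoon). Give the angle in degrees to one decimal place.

34.2°

cos θ_z = sin φ sin δ + cos φ cos δ cos H = (-0.2062)(0.0506) + (0.9785)(0.9987)(0.8572) = 0.8272.
θ_z = arccos(0.8272) = 34.19°.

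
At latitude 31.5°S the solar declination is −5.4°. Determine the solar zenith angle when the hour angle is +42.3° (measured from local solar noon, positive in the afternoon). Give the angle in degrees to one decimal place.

47.4°

With φ = -31.5°, δ = -5.4°, H = 42.30°: sin φ sin δ = 0.0492, cos φ cos δ cos H = 0.6278, so cos θ_z = 0.6770.
θ_z = arccos(0.6770) = 47.39°.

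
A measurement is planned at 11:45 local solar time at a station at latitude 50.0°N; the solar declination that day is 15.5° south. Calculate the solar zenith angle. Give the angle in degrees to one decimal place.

Hour angle H = 15° × (11.75 − 12) = -3.75°.
cos θ_z = sin(50.0°) sin(-15.5°) + cos(50.0°) cos(-15.5°) cos(-3.75°) = -0.2047 + 0.6181 = 0.4134.
θ_z = arccos(0.4134) = 65.58°.

65.6°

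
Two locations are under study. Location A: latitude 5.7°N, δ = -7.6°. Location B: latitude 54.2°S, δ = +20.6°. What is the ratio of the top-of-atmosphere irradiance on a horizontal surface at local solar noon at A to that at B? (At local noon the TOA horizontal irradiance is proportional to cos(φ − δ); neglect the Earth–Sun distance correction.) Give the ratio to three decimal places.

3.712

A: cos θ_z = cos(5.7° − (-7.6°)) = 0.9732.
B: cos θ_z = cos(-54.2° − (20.6°)) = 0.2622.
Ratio A/B = 0.9732 / 0.2622 = 3.7117.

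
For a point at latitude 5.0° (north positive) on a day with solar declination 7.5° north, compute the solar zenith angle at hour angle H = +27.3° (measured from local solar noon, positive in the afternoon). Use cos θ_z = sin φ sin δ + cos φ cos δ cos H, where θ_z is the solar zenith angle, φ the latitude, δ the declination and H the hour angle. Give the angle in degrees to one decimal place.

With φ = 5.0°, δ = 7.5°, H = 27.30°: sin φ sin δ = 0.0114, cos φ cos δ cos H = 0.8777, so cos θ_z = 0.8891.
θ_z = arccos(0.8891) = 27.24°.

27.2°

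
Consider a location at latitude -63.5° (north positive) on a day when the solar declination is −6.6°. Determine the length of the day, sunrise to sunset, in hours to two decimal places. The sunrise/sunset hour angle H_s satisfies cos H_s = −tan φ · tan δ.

−tan φ tan δ = −(-2.0057)(-0.1157) = -0.2321; H_s = arccos(-0.2321) = 103.42°.
Day length = 2 H_s / 15° h⁻¹ = 206.84° / 15 = 13.789 h.

13.79 hours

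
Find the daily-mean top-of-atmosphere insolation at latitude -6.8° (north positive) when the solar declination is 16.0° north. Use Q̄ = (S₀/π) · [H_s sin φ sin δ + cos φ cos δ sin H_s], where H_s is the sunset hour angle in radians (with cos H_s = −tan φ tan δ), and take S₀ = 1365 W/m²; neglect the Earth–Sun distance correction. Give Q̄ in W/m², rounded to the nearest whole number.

The sunset hour angle satisfies cos H_s = −tan φ tan δ = 0.0342, giving H_s = 88.04°. In radians, H_s = 1.5366.
H_s sin φ sin δ = 1.5366 × -0.1184 × 0.2756 = -0.0501.
cos φ cos δ sin H_s = 0.9930 × 0.9613 × 0.9994 = 0.9540.
Q̄ = (1365/π) × (-0.0501 + 0.9540) = 434.49 × 0.9039 = 392.74 W/m².

393 W/m²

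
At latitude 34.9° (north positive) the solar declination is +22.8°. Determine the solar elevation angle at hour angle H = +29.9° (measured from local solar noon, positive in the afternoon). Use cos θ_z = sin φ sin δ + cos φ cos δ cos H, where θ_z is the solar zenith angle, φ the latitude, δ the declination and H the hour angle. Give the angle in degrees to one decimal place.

With φ = 34.9°, δ = 22.8°, H = 29.90°: sin φ sin δ = 0.2217, cos φ cos δ cos H = 0.6554, so cos θ_z = 0.8771.
θ_z = arccos(0.8771) = 28.71°, so the elevation is 90° − 28.71° = 61.29°.

61.3°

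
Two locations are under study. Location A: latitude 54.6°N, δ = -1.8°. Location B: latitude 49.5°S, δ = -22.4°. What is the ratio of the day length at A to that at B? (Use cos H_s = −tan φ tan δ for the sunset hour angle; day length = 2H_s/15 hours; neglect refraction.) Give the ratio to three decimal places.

A: H_s = arccos(−tan 54.6° · tan -1.8°) = 87.47°, so 2H_s/15 = 11.6627 h.
B: H_s = arccos(−tan -49.5° · tan -22.4°) = 118.85°, so 2H_s/15 = 15.8467 h.
Ratio A/B = 11.6627 / 15.8467 = 0.7360.

0.736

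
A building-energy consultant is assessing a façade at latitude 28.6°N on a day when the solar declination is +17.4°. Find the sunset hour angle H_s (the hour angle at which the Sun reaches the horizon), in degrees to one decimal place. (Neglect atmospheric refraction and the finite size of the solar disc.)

−tan φ tan δ = −(0.5452)(0.3134) = -0.1709; H_s = arccos(-0.1709) = 99.84°.

99.8°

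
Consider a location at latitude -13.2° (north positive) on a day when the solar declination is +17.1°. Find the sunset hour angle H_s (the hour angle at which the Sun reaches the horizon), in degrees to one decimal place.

85.9°

cos H_s = −tan(-13.2°) · tan(17.1°) = 0.0722, so H_s = arccos(0.0722) = 85.86°.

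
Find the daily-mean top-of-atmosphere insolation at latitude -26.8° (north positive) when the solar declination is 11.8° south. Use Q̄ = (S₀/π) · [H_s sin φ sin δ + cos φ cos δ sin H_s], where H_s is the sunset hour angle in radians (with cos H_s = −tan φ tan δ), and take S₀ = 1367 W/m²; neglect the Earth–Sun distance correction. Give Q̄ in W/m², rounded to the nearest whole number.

445 W/m²

The sunset hour angle satisfies cos H_s = −tan φ tan δ = -0.1055, giving H_s = 96.06°. In radians, H_s = 1.6766.
H_s sin φ sin δ = 1.6766 × -0.4509 × -0.2045 = 0.1546.
cos φ cos δ sin H_s = 0.8926 × 0.9789 × 0.9944 = 0.8689.
Q̄ = (1367/π) × (0.1546 + 0.8689) = 435.13 × 1.0235 = 445.36 W/m².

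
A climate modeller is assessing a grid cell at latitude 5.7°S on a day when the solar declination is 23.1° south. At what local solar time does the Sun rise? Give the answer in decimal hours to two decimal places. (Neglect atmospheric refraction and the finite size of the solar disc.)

cos H_s = −tan(-5.7°) · tan(-23.1°) = -0.0426, so H_s = arccos(-0.0426) = 92.44°.
Sunrise is at 12 − H_s/15 = 12 − 6.163 = 5.837 h local solar time.

5.84 h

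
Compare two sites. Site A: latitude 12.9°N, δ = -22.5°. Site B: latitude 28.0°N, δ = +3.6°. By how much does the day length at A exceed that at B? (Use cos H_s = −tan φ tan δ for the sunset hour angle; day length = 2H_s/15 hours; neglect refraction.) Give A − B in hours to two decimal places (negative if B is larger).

-0.98 h

A: H_s = arccos(−tan 12.9° · tan -22.5°) = 84.56°, so 2H_s/15 = 11.2747 h.
B: H_s = arccos(−tan 28.0° · tan 3.6°) = 91.92°, so 2H_s/15 = 12.2560 h.
A − B = 11.2747 − 12.2560 = -0.9813 h.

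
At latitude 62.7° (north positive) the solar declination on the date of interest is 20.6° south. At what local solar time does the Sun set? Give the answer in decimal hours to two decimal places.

The sunset hour angle satisfies cos H_s = −tan φ tan δ = 0.7282, giving H_s = 43.26°.
Sunset is at 12 + H_s/15 = 12 + 2.884 = 14.884 h local solar time.

14.88 h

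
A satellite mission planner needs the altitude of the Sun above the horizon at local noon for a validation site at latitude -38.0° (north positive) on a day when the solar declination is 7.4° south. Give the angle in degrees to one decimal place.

At local solar noon the hour angle is zero, so the elevation is 90° − |φ − δ| = 90° − |-38.0° − (-7.4°)| = 90° − 30.6° = 59.4°.

59.4°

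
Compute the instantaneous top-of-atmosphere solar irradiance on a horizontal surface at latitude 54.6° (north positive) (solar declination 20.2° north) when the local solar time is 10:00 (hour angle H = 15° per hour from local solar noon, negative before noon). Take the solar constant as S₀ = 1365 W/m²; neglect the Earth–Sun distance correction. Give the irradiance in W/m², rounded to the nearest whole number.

Hour angle H = 15° × (10 − 12) = -30.00°.
cos θ_z = sin(54.6°) sin(20.2°) + cos(54.6°) cos(20.2°) cos(-30.00°) = 0.2815 + 0.4708 = 0.7523.
Top-of-atmosphere irradiance = S₀ cos θ_z = 1365 × 0.7523 = 1026.89 W/m².

1027 W/m²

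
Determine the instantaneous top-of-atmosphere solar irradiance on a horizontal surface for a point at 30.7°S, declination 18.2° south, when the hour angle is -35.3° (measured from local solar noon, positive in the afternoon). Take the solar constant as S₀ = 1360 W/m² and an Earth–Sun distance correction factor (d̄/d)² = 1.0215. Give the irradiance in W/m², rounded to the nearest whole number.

1148 W/m²

cos θ_z = sin φ sin δ + cos φ cos δ cos H = (-0.5105)(-0.3123) + (0.8599)(0.9500)(0.8161) = 0.8261.
Top-of-atmosphere irradiance = S₀ (d̄/d)² cos θ_z = 1360 × 1.0215 × 0.8261 = 1147.65 W/m².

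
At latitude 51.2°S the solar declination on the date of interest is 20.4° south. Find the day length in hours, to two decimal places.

15.67 hours

cos H_s = −tan(-51.2°) · tan(-20.4°) = -0.4625, so H_s = arccos(-0.4625) = 117.55°.
Day length = 2 H_s / 15° h⁻¹ = 235.10° / 15 = 15.673 h.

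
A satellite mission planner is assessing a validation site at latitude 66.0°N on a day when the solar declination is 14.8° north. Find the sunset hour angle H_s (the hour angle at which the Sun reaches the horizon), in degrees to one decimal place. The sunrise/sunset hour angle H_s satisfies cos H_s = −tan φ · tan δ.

126.4°

−tan φ tan δ = −(2.2460)(0.2642) = -0.5934; H_s = arccos(-0.5934) = 126.40°.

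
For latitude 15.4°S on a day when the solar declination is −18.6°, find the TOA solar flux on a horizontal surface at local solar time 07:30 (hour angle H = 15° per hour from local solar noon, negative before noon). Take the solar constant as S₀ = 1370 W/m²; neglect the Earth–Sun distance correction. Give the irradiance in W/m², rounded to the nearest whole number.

595 W/m²

Hour angle H = 15° × (7.5 − 12) = -67.50°.
cos θ_z = sin(-15.4°) sin(-18.6°) + cos(-15.4°) cos(-18.6°) cos(-67.50°) = 0.0847 + 0.3497 = 0.4344.
Top-of-atmosphere irradiance = S₀ cos θ_z = 1370 × 0.4344 = 595.13 W/m².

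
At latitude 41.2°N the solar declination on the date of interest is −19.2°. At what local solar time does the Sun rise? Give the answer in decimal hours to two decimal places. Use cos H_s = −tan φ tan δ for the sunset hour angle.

7.18 h

cos H_s = −tan(41.2°) · tan(-19.2°) = 0.3049, so H_s = arccos(0.3049) = 72.25°.
Sunrise is at 12 − H_s/15 = 12 − 4.817 = 7.183 h local solar time.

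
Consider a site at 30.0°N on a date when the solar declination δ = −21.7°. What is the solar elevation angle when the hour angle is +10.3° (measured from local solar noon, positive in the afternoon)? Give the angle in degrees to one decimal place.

With φ = 30.0°, δ = -21.7°, H = 10.30°: sin φ sin δ = -0.1849, cos φ cos δ cos H = 0.7917, so cos θ_z = 0.6068.
θ_z = arccos(0.6068) = 52.64°, so the elevation is 90° − 52.64° = 37.36°.

37.4°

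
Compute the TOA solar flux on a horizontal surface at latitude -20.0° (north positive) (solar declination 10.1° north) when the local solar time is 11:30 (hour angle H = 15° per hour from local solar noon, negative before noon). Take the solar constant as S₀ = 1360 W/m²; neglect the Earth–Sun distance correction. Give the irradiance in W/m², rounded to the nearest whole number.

Hour angle H = 15° × (11.5 − 12) = -7.50°.
cos θ_z = sin φ sin δ + cos φ cos δ cos H = (-0.3420)(0.1754) + (0.9397)(0.9845)(0.9914) = 0.8572.
Top-of-atmosphere irradiance = S₀ cos θ_z = 1360 × 0.8572 = 1165.79 W/m².

1166 W/m²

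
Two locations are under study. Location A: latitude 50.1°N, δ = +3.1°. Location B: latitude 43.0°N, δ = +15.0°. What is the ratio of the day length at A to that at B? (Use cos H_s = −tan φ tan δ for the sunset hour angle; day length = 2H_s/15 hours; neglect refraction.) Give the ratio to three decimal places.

A: H_s = arccos(−tan 50.1° · tan 3.1°) = 93.71°, so 2H_s/15 = 12.4947 h.
B: H_s = arccos(−tan 43.0° · tan 15.0°) = 104.47°, so 2H_s/15 = 13.9293 h.
Ratio A/B = 12.4947 / 13.9293 = 0.8970.

0.897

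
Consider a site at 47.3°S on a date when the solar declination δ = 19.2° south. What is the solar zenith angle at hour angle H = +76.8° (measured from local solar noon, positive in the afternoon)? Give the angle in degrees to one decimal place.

67.2°

cos θ_z = sin φ sin δ + cos φ cos δ cos H = (-0.7349)(-0.3289) + (0.6782)(0.9444)(0.2284) = 0.3880.
θ_z = arccos(0.3880) = 67.17°.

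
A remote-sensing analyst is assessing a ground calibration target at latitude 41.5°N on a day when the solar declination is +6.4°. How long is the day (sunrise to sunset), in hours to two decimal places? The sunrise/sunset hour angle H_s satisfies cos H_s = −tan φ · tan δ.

−tan φ tan δ = −(0.8847)(0.1122) = -0.0993; H_s = arccos(-0.0993) = 95.70°.
Day length = 2 H_s / 15° h⁻¹ = 191.40° / 15 = 12.760 h.

12.76 hours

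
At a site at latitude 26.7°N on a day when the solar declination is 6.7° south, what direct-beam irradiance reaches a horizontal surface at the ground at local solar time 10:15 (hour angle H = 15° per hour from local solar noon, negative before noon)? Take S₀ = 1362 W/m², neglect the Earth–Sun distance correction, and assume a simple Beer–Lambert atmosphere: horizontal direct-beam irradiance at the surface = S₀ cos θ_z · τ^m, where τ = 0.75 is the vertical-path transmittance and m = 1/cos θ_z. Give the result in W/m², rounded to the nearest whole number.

Hour angle H = 15° × (10.25 − 12) = -26.25°.
cos θ_z = sin φ sin δ + cos φ cos δ cos H = (0.4493)(-0.1167) + (0.8934)(0.9932)(0.8969) = 0.7434.
Air mass m = 1/cos θ_z = 1/0.7434 = 1.345; τ^m = 0.75^1.345 = 0.6791.
Surface direct beam = 1362 × 0.7434 × 0.6791 = 687.60 W/m².

688 W/m²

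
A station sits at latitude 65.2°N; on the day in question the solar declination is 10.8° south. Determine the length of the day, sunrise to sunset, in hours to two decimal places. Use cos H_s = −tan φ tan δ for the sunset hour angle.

The sunset hour angle satisfies cos H_s = −tan φ tan δ = 0.4128, giving H_s = 65.62°.
Day length = 2 H_s / 15° h⁻¹ = 131.24° / 15 = 8.749 h.

8.75 hours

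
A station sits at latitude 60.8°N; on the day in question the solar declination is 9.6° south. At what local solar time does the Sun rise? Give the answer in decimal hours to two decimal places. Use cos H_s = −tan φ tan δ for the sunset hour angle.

cos H_s = −tan(60.8°) · tan(-9.6°) = 0.3026, so H_s = arccos(0.3026) = 72.39°.
Sunrise is at 12 − H_s/15 = 12 − 4.826 = 7.174 h local solar time.

7.17 h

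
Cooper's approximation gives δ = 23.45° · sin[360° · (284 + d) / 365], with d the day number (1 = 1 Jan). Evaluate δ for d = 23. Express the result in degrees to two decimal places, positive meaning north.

360 × (284 + 23) / 365 = 302.795°; sin(302.795°) = -0.8406.
δ = 23.45 × -0.8406 = -19.712° ≈ -19.71°.

-19.71°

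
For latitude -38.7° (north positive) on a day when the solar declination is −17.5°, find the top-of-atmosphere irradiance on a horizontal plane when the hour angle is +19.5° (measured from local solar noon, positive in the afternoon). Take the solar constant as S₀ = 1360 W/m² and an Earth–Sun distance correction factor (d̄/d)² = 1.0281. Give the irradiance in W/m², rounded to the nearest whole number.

cos θ_z = sin(-38.7°) sin(-17.5°) + cos(-38.7°) cos(-17.5°) cos(19.50°) = 0.1880 + 0.7016 = 0.8896.
Top-of-atmosphere irradiance = S₀ (d̄/d)² cos θ_z = 1360 × 1.0281 × 0.8896 = 1243.85 W/m².

1244 W/m²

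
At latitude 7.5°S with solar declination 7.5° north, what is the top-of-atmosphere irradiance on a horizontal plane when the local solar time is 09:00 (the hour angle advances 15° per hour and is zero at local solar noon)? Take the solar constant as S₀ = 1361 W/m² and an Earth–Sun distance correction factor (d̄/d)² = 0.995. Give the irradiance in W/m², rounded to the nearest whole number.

Hour angle H = 15° × (9 − 12) = -45.00°.
With φ = -7.5°, δ = 7.5°, H = -45.00°: sin φ sin δ = -0.0170, cos φ cos δ cos H = 0.6951, so cos θ_z = 0.6781.
Top-of-atmosphere irradiance = S₀ (d̄/d)² cos θ_z = 1361 × 0.995 × 0.6781 = 918.28 W/m².

918 W/m²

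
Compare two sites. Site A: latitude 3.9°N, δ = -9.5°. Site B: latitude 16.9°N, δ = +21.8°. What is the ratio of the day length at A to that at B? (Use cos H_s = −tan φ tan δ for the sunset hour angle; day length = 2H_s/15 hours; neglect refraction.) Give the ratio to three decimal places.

0.921

A: H_s = arccos(−tan 3.9° · tan -9.5°) = 89.35°, so 2H_s/15 = 11.9133 h.
B: H_s = arccos(−tan 16.9° · tan 21.8°) = 96.98°, so 2H_s/15 = 12.9307 h.
Ratio A/B = 11.9133 / 12.9307 = 0.9213.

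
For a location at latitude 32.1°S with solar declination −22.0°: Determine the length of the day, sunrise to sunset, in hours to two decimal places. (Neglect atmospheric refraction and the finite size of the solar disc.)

The sunset hour angle satisfies cos H_s = −tan φ tan δ = -0.2534, giving H_s = 104.68°.
Day length = 2 H_s / 15° h⁻¹ = 209.36° / 15 = 13.957 h.

13.96 hours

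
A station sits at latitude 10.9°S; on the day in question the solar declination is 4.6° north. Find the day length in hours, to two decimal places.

11.88 hours

cos H_s = −tan(-10.9°) · tan(4.6°) = 0.0155, so H_s = arccos(0.0155) = 89.11°.
Day length = 2 H_s / 15° h⁻¹ = 178.22° / 15 = 11.881 h.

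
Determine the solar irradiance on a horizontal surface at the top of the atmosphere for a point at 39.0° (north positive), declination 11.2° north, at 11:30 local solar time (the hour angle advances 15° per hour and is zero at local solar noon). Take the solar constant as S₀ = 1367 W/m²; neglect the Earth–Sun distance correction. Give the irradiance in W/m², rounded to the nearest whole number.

Hour angle H = 15° × (11.5 − 12) = -7.50°.
cos θ_z = sin(39.0°) sin(11.2°) + cos(39.0°) cos(11.2°) cos(-7.50°) = 0.1222 + 0.7558 = 0.8780.
Top-of-atmosphere irradiance = S₀ cos θ_z = 1367 × 0.8780 = 1200.23 W/m².

1200 W/m²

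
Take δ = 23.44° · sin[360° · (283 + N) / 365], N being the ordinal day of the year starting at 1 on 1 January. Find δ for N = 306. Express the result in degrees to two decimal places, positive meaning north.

360 × (283 + 306) / 365 = 580.932°; sin(580.932°) = -0.6552.
δ = 23.44 × -0.6552 = -15.358° ≈ -15.36°.

-15.36°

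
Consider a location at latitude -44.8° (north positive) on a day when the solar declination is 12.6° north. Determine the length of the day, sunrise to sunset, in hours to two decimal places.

−tan φ tan δ = −(-0.9930)(0.2235) = 0.2219; H_s = arccos(0.2219) = 77.18°.
Day length = 2 H_s / 15° h⁻¹ = 154.36° / 15 = 10.291 h.

10.29 hours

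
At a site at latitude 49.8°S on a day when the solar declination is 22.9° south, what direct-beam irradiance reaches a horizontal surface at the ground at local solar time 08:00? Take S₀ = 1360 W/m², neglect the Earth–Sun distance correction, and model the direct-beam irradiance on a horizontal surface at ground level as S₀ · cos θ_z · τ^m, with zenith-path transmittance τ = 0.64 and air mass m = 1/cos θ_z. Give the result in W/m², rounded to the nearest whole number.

Hour angle H = 15° × (8 − 12) = -60.00°.
With φ = -49.8°, δ = -22.9°, H = -60.00°: sin φ sin δ = 0.2972, cos φ cos δ cos H = 0.2973, so cos θ_z = 0.5945.
Air mass m = 1/cos θ_z = 1/0.5945 = 1.682; τ^m = 0.64^1.682 = 0.4721.
Surface direct beam = 1360 × 0.5945 × 0.4721 = 381.70 W/m².

382 W/m²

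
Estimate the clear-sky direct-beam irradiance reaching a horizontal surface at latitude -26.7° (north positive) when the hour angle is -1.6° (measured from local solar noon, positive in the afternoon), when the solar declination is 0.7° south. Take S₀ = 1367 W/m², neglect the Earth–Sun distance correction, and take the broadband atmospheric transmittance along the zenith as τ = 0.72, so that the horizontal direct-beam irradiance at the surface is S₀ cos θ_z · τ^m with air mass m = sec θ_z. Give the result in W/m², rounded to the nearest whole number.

With φ = -26.7°, δ = -0.7°, H = -1.60°: sin φ sin δ = 0.0055, cos φ cos δ cos H = 0.8930, so cos θ_z = 0.8985.
Air mass m = 1/cos θ_z = 1/0.8985 = 1.113; τ^m = 0.72^1.113 = 0.6938.
Surface direct beam = 1367 × 0.8985 × 0.6938 = 852.16 W/m².

852 W/m²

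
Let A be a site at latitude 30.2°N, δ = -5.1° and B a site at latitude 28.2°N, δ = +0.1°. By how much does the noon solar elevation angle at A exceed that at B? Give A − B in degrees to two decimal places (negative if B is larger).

-7.20°

A: 90° − |30.2 − (-5.1)| = 54.70°.
B: 90° − |28.2 − (0.1)| = 61.90°.
A − B = 54.70 − 61.90 = -7.20°.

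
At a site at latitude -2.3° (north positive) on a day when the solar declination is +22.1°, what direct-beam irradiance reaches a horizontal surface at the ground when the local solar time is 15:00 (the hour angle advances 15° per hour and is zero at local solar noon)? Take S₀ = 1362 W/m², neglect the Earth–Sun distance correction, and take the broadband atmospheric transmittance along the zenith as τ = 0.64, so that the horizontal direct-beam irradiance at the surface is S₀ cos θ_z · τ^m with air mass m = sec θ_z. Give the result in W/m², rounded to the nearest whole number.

Hour angle H = 15° × (15 − 12) = 45.00°.
cos θ_z = sin(-2.3°) sin(22.1°) + cos(-2.3°) cos(22.1°) cos(45.00°) = -0.0151 + 0.6546 = 0.6395.
Air mass m = 1/cos θ_z = 1/0.6395 = 1.564; τ^m = 0.64^1.564 = 0.4976.
Surface direct beam = 1362 × 0.6395 × 0.4976 = 433.41 W/m².

433 W/m²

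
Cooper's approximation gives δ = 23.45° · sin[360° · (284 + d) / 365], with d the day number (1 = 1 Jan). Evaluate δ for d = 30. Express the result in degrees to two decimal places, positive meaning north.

-18.04°

360 × (284 + 30) / 365 = 309.699°; sin(309.699°) = -0.7694.
δ = 23.45 × -0.7694 = -18.042° ≈ -18.04°.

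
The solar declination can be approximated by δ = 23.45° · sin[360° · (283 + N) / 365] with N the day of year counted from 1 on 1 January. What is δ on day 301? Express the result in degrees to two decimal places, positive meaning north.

360 × (283 + 301) / 365 = 576.000°; sin(576.000°) = -0.5878.
δ = 23.45 × -0.5878 = -13.784° ≈ -13.78°.

-13.78°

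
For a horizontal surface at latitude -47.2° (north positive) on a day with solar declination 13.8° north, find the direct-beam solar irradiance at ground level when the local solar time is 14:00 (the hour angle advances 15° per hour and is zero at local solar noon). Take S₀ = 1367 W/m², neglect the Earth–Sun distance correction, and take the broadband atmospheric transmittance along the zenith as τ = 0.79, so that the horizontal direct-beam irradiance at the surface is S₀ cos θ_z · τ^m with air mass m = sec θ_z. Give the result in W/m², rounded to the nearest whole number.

Hour angle H = 15° × (14 − 12) = 30.00°.
With φ = -47.2°, δ = 13.8°, H = 30.00°: sin φ sin δ = -0.1750, cos φ cos δ cos H = 0.5714, so cos θ_z = 0.3964.
Air mass m = 1/cos θ_z = 1/0.3964 = 2.523; τ^m = 0.79^2.523 = 0.5517.
Surface direct beam = 1367 × 0.3964 × 0.5517 = 298.95 W/m².

299 W/m²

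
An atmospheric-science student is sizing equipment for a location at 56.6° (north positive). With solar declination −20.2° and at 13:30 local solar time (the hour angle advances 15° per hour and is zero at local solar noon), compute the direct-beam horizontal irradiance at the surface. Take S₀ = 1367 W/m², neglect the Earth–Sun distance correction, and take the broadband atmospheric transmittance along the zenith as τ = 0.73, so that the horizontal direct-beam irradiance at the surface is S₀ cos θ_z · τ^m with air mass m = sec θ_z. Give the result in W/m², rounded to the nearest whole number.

Hour angle H = 15° × (13.5 − 12) = 22.50°.
cos θ_z = sin φ sin δ + cos φ cos δ cos H = (0.8348)(-0.3453) + (0.5505)(0.9385)(0.9239) = 0.1891.
Air mass m = 1/cos θ_z = 1/0.1891 = 5.288; τ^m = 0.73^5.288 = 0.1893.
Surface direct beam = 1367 × 0.1891 × 0.1893 = 48.93 W/m².

49 W/m²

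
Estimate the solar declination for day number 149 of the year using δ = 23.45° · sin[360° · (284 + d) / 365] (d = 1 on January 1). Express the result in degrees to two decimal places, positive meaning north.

360 × (284 + 149) / 365 = 427.068°; sin(427.068°) = 0.9210.
δ = 23.45 × 0.9210 = 21.597° ≈ +21.60°.

+21.60°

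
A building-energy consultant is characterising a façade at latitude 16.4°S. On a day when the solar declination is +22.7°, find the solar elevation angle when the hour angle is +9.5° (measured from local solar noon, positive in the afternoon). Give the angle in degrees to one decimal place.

49.8°

cos θ_z = sin φ sin δ + cos φ cos δ cos H = (-0.2823)(0.3859) + (0.9593)(0.9225)(0.9863) = 0.7639.
θ_z = arccos(0.7639) = 40.19°, so the elevation is 90° − 40.19° = 49.81°.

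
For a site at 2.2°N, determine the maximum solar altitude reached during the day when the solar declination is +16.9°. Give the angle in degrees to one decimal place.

75.3°

At local solar noon the hour angle is zero, so the elevation is 90° − |φ − δ| = 90° − |2.2° − (16.9°)| = 90° − 14.7° = 75.3°.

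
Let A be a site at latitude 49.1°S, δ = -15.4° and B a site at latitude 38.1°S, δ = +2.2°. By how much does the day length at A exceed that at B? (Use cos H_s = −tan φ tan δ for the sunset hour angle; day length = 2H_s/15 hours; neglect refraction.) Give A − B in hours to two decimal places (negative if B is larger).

+2.70 h

A: H_s = arccos(−tan -49.1° · tan -15.4°) = 108.54°, so 2H_s/15 = 14.4720 h.
B: H_s = arccos(−tan -38.1° · tan 2.2°) = 88.27°, so 2H_s/15 = 11.7693 h.
A − B = 14.4720 − 11.7693 = 2.7027 h.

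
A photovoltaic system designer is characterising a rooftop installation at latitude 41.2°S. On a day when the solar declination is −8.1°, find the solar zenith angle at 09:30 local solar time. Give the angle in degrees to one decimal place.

Hour angle H = 15° × (9.5 − 12) = -37.50°.
cos θ_z = sin φ sin δ + cos φ cos δ cos H = (-0.6587)(-0.1409) + (0.7524)(0.9900)(0.7934) = 0.6838.
θ_z = arccos(0.6838) = 46.86°.

46.9°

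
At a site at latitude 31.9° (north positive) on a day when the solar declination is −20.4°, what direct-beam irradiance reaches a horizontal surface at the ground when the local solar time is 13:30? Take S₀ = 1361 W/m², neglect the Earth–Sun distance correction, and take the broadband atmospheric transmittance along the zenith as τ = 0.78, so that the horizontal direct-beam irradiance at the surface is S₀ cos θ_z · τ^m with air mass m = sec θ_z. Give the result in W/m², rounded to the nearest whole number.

Hour angle H = 15° × (13.5 − 12) = 22.50°.
cos θ_z = sin(31.9°) sin(-20.4°) + cos(31.9°) cos(-20.4°) cos(22.50°) = -0.1842 + 0.7352 = 0.5510.
Air mass m = 1/cos θ_z = 1/0.5510 = 1.815; τ^m = 0.78^1.815 = 0.6370.
Surface direct beam = 1361 × 0.5510 × 0.6370 = 477.69 W/m².

478 W/m²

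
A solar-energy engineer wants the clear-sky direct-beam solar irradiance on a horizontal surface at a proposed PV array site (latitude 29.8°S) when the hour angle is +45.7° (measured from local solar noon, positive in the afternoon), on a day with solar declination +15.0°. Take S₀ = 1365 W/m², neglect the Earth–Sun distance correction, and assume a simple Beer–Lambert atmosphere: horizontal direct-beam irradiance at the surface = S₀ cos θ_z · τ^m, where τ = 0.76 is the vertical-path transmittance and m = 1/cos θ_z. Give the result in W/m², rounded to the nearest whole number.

342 W/m²

cos θ_z = sin(-29.8°) sin(15.0°) + cos(-29.8°) cos(15.0°) cos(45.70°) = -0.1286 + 0.5854 = 0.4568.
Air mass m = 1/cos θ_z = 1/0.4568 = 2.189; τ^m = 0.76^2.189 = 0.5484.
Surface direct beam = 1365 × 0.4568 × 0.5484 = 341.94 W/m².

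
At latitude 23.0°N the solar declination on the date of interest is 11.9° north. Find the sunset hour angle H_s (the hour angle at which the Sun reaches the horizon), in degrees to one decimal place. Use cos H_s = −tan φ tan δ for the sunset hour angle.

95.1°

−tan φ tan δ = −(0.4245)(0.2107) = -0.0894; H_s = arccos(-0.0894) = 95.13°.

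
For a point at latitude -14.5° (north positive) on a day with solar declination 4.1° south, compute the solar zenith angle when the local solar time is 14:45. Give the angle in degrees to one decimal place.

41.9°

Hour angle H = 15° × (14.75 − 12) = 41.25°.
cos θ_z = sin(-14.5°) sin(-4.1°) + cos(-14.5°) cos(-4.1°) cos(41.25°) = 0.0179 + 0.7260 = 0.7439.
θ_z = arccos(0.7439) = 41.94°.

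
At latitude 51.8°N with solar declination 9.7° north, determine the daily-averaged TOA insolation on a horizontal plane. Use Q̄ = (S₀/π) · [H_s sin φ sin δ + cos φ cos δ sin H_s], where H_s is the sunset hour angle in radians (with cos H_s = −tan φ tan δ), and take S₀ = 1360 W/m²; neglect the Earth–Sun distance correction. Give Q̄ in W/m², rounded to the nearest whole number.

360 W/m²

−tan φ tan δ = −(1.2708)(0.1709) = -0.2172; H_s = arccos(-0.2172) = 102.54°. In radians, H_s = 1.7897.
H_s sin φ sin δ = 1.7897 × 0.7859 × 0.1685 = 0.2370.
cos φ cos δ sin H_s = 0.6184 × 0.9857 × 0.9761 = 0.5950.
Q̄ = (1360/π) × (0.2370 + 0.5950) = 432.90 × 0.8320 = 360.17 W/m².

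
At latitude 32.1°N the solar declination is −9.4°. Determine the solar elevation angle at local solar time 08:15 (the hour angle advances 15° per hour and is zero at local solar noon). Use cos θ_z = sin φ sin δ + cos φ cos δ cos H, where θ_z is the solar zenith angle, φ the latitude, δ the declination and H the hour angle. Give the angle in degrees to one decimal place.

Hour angle H = 15° × (8.25 − 12) = -56.25°.
cos θ_z = sin(32.1°) sin(-9.4°) + cos(32.1°) cos(-9.4°) cos(-56.25°) = -0.0868 + 0.4643 = 0.3775.
θ_z = arccos(0.3775) = 67.82°, so the elevation is 90° − 67.82° = 22.18°.

22.2°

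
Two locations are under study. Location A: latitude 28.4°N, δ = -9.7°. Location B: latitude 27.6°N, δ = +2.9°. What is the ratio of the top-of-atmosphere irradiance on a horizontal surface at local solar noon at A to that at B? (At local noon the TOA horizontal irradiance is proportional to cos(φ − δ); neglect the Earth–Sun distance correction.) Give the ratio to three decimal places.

A: cos θ_z = cos(28.4° − (-9.7°)) = 0.7869.
B: cos θ_z = cos(27.6° − (2.9°)) = 0.9085.
Ratio A/B = 0.7869 / 0.9085 = 0.8662.

0.866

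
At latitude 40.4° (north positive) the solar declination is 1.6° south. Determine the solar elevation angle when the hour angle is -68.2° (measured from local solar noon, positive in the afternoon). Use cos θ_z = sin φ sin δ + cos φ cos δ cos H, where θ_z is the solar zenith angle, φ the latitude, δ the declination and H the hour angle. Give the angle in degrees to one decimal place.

cos θ_z = sin(40.4°) sin(-1.6°) + cos(40.4°) cos(-1.6°) cos(-68.20°) = -0.0181 + 0.2827 = 0.2646.
θ_z = arccos(0.2646) = 74.66°, so the elevation is 90° − 74.66° = 15.34°.

15.3°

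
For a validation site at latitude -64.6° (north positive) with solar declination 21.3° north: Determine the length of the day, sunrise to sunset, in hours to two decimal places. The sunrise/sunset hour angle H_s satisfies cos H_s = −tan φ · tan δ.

4.64 hours

cos H_s = −tan(-64.6°) · tan(21.3°) = 0.8211, so H_s = arccos(0.8211) = 34.80°.
Day length = 2 H_s / 15° h⁻¹ = 69.60° / 15 = 4.640 h.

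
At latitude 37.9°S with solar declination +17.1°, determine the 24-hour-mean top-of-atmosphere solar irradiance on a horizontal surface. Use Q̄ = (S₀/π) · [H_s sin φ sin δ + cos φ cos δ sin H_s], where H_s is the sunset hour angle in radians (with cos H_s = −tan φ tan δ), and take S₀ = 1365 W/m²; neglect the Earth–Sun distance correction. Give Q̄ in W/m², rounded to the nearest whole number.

The sunset hour angle satisfies cos H_s = −tan φ tan δ = 0.2395, giving H_s = 76.14°. In radians, H_s = 1.3289.
H_s sin φ sin δ = 1.3289 × -0.6143 × 0.2940 = -0.2400.
cos φ cos δ sin H_s = 0.7891 × 0.9558 × 0.9709 = 0.7323.
Q̄ = (1365/π) × (-0.2400 + 0.7323) = 434.49 × 0.4923 = 213.90 W/m².

214 W/m²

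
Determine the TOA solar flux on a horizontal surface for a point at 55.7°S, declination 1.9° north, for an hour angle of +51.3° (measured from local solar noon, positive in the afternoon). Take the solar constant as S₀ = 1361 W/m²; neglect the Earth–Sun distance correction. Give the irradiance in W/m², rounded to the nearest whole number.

442 W/m²

cos θ_z = sin(-55.7°) sin(1.9°) + cos(-55.7°) cos(1.9°) cos(51.30°) = -0.0274 + 0.3521 = 0.3247.
Top-of-atmosphere irradiance = S₀ cos θ_z = 1361 × 0.3247 = 441.92 W/m².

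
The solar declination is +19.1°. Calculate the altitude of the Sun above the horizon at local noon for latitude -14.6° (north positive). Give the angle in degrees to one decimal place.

56.3°

At local solar noon the hour angle is zero, so the elevation is 90° − |φ − δ| = 90° − |-14.6° − (19.1°)| = 90° − 33.7° = 56.3°.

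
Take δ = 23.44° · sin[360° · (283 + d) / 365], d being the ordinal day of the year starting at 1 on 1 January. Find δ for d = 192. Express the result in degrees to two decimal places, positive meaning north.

+22.23°

360 × (283 + 192) / 365 = 468.493°; sin(468.493°) = 0.9484.
δ = 23.44 × 0.9484 = 22.230° ≈ +22.23°.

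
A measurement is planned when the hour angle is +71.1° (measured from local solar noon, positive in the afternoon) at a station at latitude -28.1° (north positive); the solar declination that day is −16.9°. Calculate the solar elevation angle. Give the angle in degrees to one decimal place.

24.2°

With φ = -28.1°, δ = -16.9°, H = 71.10°: sin φ sin δ = 0.1369, cos φ cos δ cos H = 0.2734, so cos θ_z = 0.4103.
θ_z = arccos(0.4103) = 65.78°, so the elevation is 90° − 65.78° = 24.22°.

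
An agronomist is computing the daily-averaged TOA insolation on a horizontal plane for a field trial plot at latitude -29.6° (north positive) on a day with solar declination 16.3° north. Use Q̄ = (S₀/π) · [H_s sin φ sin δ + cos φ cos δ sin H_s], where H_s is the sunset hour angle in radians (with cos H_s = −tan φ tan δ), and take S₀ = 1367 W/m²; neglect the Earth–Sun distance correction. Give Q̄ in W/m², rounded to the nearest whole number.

273 W/m²

−tan φ tan δ = −(-0.5681)(0.2924) = 0.1661; H_s = arccos(0.1661) = 80.44°. In radians, H_s = 1.4039.
H_s sin φ sin δ = 1.4039 × -0.4939 × 0.2807 = -0.1946.
cos φ cos δ sin H_s = 0.8695 × 0.9598 × 0.9861 = 0.8229.
Q̄ = (1367/π) × (-0.1946 + 0.8229) = 435.13 × 0.6283 = 273.39 W/m².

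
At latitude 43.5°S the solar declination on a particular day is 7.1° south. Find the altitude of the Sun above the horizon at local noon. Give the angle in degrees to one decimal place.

53.6°

At local solar noon the hour angle is zero, so the elevation is 90° − |φ − δ| = 90° − |-43.5° − (-7.1°)| = 90° − 36.4° = 53.6°.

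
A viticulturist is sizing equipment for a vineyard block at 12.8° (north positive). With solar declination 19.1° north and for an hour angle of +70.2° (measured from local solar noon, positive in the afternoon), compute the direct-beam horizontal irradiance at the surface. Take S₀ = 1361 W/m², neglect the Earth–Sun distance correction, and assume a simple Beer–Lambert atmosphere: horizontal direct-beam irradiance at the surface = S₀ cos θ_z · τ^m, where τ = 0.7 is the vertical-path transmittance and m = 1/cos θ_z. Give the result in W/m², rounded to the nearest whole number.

207 W/m²

cos θ_z = sin φ sin δ + cos φ cos δ cos H = (0.2215)(0.3272) + (0.9751)(0.9449)(0.3387) = 0.3845.
Air mass m = 1/cos θ_z = 1/0.3845 = 2.601; τ^m = 0.7^2.601 = 0.3955.
Surface direct beam = 1361 × 0.3845 × 0.3955 = 206.97 W/m².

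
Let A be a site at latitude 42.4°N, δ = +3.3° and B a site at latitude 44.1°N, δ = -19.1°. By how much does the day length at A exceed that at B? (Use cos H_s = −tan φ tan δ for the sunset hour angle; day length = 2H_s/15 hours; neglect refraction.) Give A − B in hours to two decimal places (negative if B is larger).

A: H_s = arccos(−tan 42.4° · tan 3.3°) = 93.02°, so 2H_s/15 = 12.4027 h.
B: H_s = arccos(−tan 44.1° · tan -19.1°) = 70.39°, so 2H_s/15 = 9.3853 h.
A − B = 12.4027 − 9.3853 = 3.0174 h.

+3.02 h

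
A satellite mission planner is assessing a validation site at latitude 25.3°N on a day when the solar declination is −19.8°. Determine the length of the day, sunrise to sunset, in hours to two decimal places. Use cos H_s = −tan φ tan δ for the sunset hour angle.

10.69 hours

The sunset hour angle satisfies cos H_s = −tan φ tan δ = 0.1702, giving H_s = 80.20°.
Day length = 2 H_s / 15° h⁻¹ = 160.40° / 15 = 10.693 h.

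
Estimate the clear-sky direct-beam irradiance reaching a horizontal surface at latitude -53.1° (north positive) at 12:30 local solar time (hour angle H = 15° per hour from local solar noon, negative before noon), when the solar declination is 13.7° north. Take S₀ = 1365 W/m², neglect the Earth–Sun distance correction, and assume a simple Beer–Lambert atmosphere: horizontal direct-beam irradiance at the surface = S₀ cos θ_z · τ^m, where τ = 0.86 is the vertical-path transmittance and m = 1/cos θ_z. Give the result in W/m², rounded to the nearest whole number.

360 W/m²

Hour angle H = 15° × (12.5 − 12) = 7.50°.
cos θ_z = sin φ sin δ + cos φ cos δ cos H = (-0.7997)(0.2368) + (0.6004)(0.9715)(0.9914) = 0.3889.
Air mass m = 1/cos θ_z = 1/0.3889 = 2.571; τ^m = 0.86^2.571 = 0.6786.
Surface direct beam = 1365 × 0.3889 × 0.6786 = 360.23 W/m².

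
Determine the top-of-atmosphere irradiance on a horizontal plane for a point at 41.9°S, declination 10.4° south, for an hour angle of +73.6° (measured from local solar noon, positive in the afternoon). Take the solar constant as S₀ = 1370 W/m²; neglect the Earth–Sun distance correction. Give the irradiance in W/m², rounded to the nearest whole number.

448 W/m²

cos θ_z = sin φ sin δ + cos φ cos δ cos H = (-0.6678)(-0.1805) + (0.7443)(0.9836)(0.2823) = 0.3272.
Top-of-atmosphere irradiance = S₀ cos θ_z = 1370 × 0.3272 = 448.26 W/m².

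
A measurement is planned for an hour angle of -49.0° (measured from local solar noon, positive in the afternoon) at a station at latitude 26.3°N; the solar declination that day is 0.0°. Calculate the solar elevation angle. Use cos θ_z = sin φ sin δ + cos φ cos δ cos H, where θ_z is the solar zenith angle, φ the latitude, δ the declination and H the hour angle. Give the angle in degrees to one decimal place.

36.0°

cos θ_z = sin φ sin δ + cos φ cos δ cos H = (0.4431)(0.0000) + (0.8965)(1.0000)(0.6561) = 0.5882.
θ_z = arccos(0.5882) = 53.97°, so the elevation is 90° − 53.97° = 36.03°.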